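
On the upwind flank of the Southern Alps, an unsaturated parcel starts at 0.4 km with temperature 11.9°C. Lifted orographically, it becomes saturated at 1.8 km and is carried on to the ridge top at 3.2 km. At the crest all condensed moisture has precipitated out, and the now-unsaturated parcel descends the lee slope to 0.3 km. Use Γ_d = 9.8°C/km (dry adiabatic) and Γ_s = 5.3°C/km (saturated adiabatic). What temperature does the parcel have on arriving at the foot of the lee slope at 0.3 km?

From 400 m to 1800 m (dry): cools by 9.8 × 1.4 = 13.72°C, giving -1.82°C.
From 1800 m to 3200 m (saturated): cools by 5.3 × 1.4 = 7.42°C, giving -9.24°C.
From 3200 m to 300 m (dry descent): warms by 9.8 × 2.9 = 28.42°C, giving 19.18°C.

19.18°C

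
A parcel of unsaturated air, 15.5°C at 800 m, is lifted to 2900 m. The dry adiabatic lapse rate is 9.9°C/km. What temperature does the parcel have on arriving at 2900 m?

Dry adiabatic to 2900 m: -9.9 × 2.1 km = -20.79°C, so T = -5.29°C.

-5.29°C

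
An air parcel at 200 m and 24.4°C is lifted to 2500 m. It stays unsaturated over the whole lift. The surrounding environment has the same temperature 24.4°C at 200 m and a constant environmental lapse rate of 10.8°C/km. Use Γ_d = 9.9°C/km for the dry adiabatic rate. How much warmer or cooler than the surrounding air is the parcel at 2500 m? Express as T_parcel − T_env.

+2.07°C (parcel warmer than environment)

Parcel:
  200 → 2500 m (dry, 9.9°C/km): ΔT = -9.9 × 2.3 = -22.77°C → T = 1.63°C
Environment:
  200 → 2500 m (environment, 10.8°C/km): ΔT = -10.8 × 2.3 = -24.84°C → T = -0.44°C
T_parcel − T_env = 1.63 − (-0.44) = +2.07°C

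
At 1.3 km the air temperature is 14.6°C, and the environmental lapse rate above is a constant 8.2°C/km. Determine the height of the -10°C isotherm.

4.3 km

Height above start = (14.6 − (-10)) / 8.2 = 3 km
Altitude = 1300 m + 3000 m = 4300 m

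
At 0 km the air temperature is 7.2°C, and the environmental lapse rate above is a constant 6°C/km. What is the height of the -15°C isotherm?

Height above start = (7.2 − (-15)) / 6 = 3.7 km
Altitude = 0 m + 3700 m = 3700 m

3.7 km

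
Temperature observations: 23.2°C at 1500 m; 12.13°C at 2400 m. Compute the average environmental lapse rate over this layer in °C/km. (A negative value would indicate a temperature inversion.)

12.3°C/km

Γ = −ΔT/Δz = (23.2 − 12.13) / (2400 − 1500) m
  = 11.07°C / 0.9 km = 12.3°C/km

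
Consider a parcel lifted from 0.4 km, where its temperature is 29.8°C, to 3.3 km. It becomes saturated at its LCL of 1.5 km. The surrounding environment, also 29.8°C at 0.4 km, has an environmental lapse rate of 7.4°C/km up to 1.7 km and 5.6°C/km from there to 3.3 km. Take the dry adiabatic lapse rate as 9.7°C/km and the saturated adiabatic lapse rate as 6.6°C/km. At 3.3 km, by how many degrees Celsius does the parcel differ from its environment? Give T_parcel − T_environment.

-3.97°C (parcel cooler than environment)

Parcel:
  Dry to 1500 m: -9.7 × 1.1 km = -10.67°C, so T = 19.13°C.
  Saturated to 3300 m: -6.6 × 1.8 km = -11.88°C, so T = 7.25°C.
Environment:
  Environment, lower layer to 1700 m: -7.4 × 1.3 km = -9.62°C, so T = 20.18°C.
  Environment, upper layer to 3300 m: -5.6 × 1.6 km = -8.96°C, so T = 11.22°C.
T_parcel − T_env = 7.25 − 11.22 = -3.97°C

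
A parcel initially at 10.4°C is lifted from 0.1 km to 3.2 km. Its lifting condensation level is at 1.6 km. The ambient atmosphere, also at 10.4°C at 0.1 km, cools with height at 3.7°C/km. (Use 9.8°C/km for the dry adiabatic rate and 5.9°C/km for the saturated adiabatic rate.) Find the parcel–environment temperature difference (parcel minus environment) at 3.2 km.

-12.67°C (parcel cooler than environment)

Parcel:
  Dry to 1600 m: -9.8 × 1.5 km = -14.7°C, so T = -4.3°C.
  Saturated to 3200 m: -5.9 × 1.6 km = -9.44°C, so T = -13.74°C.
Environment:
  Environment to 3200 m: -3.7 × 3.1 km = -11.47°C, so T = -1.07°C.
T_parcel − T_env = -13.74 − (-1.07) = -12.67°C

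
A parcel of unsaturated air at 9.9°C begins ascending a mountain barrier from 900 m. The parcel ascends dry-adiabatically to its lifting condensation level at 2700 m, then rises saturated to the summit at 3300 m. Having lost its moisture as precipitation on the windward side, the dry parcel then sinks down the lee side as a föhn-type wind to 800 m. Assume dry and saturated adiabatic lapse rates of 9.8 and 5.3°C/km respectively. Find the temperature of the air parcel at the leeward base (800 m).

From 900 m to 2700 m (dry): cools by 9.8 × 1.8 = 17.64°C, giving -7.74°C.
From 2700 m to 3300 m (saturated): cools by 5.3 × 0.6 = 3.18°C, giving -10.92°C.
From 3300 m to 800 m (dry descent): warms by 9.8 × 2.5 = 24.5°C, giving 13.58°C.

13.58°C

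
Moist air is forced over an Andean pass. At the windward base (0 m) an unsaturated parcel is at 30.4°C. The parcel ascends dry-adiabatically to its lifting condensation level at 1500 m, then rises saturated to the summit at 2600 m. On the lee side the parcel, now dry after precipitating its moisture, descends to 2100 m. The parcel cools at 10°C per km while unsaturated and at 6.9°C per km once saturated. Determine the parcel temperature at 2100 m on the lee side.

Dry to 1500 m: -10 × 1.5 km = -15°C, so T = 15.4°C.
Saturated to 2600 m: -6.9 × 1.1 km = -7.59°C, so T = 7.81°C.
Dry descent to 2100 m: +10 × 0.5 km = +5°C, so T = 12.81°C.

12.81°C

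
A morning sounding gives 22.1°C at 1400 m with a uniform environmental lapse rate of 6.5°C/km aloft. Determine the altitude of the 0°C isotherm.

Height above start = (22.1 − 0) / 6.5 = 3.4 km
Altitude = 1400 m + 3400 m = 4800 m

4800 m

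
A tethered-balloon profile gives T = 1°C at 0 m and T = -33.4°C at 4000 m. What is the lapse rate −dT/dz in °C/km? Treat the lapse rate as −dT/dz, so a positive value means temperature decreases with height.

8.6°C/km

Γ = −ΔT/Δz = (1 − (-33.4)) / (4000 − 0) m
  = 34.4°C / 4 km = 8.6°C/km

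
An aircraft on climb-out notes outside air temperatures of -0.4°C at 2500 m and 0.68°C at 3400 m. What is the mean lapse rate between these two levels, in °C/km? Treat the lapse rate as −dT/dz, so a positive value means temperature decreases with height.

-1.2°C/km

Γ = −ΔT/Δz = (-0.4 − 0.68) / (3400 − 2500) m
  = -1.08°C / 0.9 km = -1.2°C/km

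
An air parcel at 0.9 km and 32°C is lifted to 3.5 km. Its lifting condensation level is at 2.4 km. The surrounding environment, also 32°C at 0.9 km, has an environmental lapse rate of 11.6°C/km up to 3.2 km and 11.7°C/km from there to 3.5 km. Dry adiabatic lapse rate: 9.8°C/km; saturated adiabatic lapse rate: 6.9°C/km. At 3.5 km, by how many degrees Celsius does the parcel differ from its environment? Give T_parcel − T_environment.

+7.9°C (parcel warmer than environment)

Parcel:
  Dry to 2400 m: -9.8 × 1.5 km = -14.7°C, so T = 17.3°C.
  Saturated to 3500 m: -6.9 × 1.1 km = -7.59°C, so T = 9.71°C.
Environment:
  Environment, lower layer to 3200 m: -11.6 × 2.3 km = -26.68°C, so T = 5.32°C.
  Environment, upper layer to 3500 m: -11.7 × 0.3 km = -3.51°C, so T = 1.81°C.
T_parcel − T_env = 9.71 − 1.81 = +7.9°C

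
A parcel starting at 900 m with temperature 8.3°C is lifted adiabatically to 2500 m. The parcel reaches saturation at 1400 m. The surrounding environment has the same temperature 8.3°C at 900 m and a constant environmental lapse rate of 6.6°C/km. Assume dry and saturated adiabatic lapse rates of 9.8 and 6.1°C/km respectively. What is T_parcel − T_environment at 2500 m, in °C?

-1.05°C (parcel cooler than environment)

Parcel:
  Dry to 1400 m: -9.8 × 0.5 km = -4.9°C, so T = 3.4°C.
  Saturated to 2500 m: -6.1 × 1.1 km = -6.71°C, so T = -3.31°C.
Environment:
  Environment to 2500 m: -6.6 × 1.6 km = -10.56°C, so T = -2.26°C.
T_parcel − T_env = -3.31 − (-2.26) = -1.05°C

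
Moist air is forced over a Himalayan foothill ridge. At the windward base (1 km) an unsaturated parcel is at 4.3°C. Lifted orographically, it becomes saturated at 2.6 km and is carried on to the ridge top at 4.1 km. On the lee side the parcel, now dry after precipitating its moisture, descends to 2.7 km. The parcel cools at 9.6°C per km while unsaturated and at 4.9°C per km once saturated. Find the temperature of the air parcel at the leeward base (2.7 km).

-4.97°C

From 1000 m to 2600 m (dry): cools by 9.6 × 1.6 = 15.36°C, giving -11.06°C.
From 2600 m to 4100 m (saturated): cools by 4.9 × 1.5 = 7.35°C, giving -18.41°C.
From 4100 m to 2700 m (dry descent): warms by 9.6 × 1.4 = 13.44°C, giving -4.97°C.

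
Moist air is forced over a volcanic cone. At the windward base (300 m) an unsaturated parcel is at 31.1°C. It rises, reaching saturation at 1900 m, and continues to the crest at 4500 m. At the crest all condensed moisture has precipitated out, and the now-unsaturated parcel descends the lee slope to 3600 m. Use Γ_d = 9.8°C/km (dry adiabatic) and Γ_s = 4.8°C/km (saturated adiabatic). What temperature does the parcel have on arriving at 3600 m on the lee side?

11.76°C

From 300 m to 1900 m (dry): cools by 9.8 × 1.6 = 15.68°C, giving 15.42°C.
From 1900 m to 4500 m (saturated): cools by 4.8 × 2.6 = 12.48°C, giving 2.94°C.
From 4500 m to 3600 m (dry descent): warms by 9.8 × 0.9 = 8.82°C, giving 11.76°C.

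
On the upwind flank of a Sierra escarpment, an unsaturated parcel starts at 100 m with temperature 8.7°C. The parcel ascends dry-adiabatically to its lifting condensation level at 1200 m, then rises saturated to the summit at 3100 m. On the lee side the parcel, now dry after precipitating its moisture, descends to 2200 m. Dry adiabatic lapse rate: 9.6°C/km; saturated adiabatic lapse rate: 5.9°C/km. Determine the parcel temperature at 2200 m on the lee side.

Dry to 1200 m: -9.6 × 1.1 km = -10.56°C, so T = -1.86°C.
Saturated to 3100 m: -5.9 × 1.9 km = -11.21°C, so T = -13.07°C.
Dry descent to 2200 m: +9.6 × 0.9 km = +8.64°C, so T = -4.43°C.

-4.43°C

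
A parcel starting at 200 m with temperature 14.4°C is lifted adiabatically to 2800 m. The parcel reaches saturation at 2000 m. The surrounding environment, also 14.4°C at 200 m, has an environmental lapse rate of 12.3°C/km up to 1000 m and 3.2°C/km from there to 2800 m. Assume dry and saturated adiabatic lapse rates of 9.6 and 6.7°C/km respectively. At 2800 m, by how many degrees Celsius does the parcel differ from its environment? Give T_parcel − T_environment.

Parcel:
  From 200 m to 2000 m (dry): cools by 9.6 × 1.8 = 17.28°C, giving -2.88°C.
  From 2000 m to 2800 m (saturated): cools by 6.7 × 0.8 = 5.36°C, giving -8.24°C.
Environment:
  From 200 m to 1000 m (environment, lower layer): cools by 12.3 × 0.8 = 9.84°C, giving 4.56°C.
  From 1000 m to 2800 m (environment, upper layer): cools by 3.2 × 1.8 = 5.76°C, giving -1.2°C.
T_parcel − T_env = -8.24 − (-1.2) = -7.04°C

-7.04°C (parcel cooler than environment)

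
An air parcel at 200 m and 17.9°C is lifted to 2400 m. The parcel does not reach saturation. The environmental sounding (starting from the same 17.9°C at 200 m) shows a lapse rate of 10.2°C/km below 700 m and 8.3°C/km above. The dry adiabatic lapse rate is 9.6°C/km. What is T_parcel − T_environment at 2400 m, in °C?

Parcel:
  200–2400 m, dry: Δz = 2.2 km ⇒ ΔT = -21.12°C; T = -3.22°C
Environment:
  200–700 m, environment, lower layer: Δz = 0.5 km ⇒ ΔT = -5.1°C; T = 12.8°C
  700–2400 m, environment, upper layer: Δz = 1.7 km ⇒ ΔT = -14.11°C; T = -1.31°C
T_parcel − T_env = -3.22 − (-1.31) = -1.91°C

-1.91°C (parcel cooler than environment)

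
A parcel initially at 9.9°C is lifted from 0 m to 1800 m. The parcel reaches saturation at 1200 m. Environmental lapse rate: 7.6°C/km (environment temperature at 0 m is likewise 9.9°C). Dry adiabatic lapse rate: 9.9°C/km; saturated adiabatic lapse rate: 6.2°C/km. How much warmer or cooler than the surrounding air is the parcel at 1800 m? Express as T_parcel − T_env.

-1.92°C (parcel cooler than environment)

Parcel:
  0–1200 m, dry: Δz = 1.2 km ⇒ ΔT = -11.88°C; T = -1.98°C
  1200–1800 m, saturated: Δz = 0.6 km ⇒ ΔT = -3.72°C; T = -5.7°C
Environment:
  0–1800 m, environment: Δz = 1.8 km ⇒ ΔT = -13.68°C; T = -3.78°C
T_parcel − T_env = -5.7 − (-3.78) = -1.92°C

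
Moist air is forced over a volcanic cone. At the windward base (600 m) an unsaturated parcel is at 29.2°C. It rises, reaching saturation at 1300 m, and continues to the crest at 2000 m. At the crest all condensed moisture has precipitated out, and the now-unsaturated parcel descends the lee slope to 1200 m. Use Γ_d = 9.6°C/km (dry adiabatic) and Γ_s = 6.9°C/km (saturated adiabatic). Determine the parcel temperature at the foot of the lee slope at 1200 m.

25.33°C

600 → 1300 m (dry, 9.6°C/km): ΔT = -9.6 × 0.7 = -6.72°C → T = 22.48°C
1300 → 2000 m (saturated, 6.9°C/km): ΔT = -6.9 × 0.7 = -4.83°C → T = 17.65°C
2000 → 1200 m (dry descent, 9.6°C/km): ΔT = +9.6 × 0.8 = +7.68°C → T = 25.33°C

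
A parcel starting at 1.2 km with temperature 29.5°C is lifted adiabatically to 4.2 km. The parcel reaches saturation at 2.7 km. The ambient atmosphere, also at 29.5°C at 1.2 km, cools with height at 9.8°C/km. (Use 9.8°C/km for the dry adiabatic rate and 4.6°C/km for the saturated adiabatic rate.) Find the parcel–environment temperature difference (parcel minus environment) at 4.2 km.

+7.8°C (parcel warmer than environment)

Parcel:
  1200 → 2700 m (dry, 9.8°C/km): ΔT = -9.8 × 1.5 = -14.7°C → T = 14.8°C
  2700 → 4200 m (saturated, 4.6°C/km): ΔT = -4.6 × 1.5 = -6.9°C → T = 7.9°C
Environment:
  1200 → 4200 m (environment, 9.8°C/km): ΔT = -9.8 × 3 = -29.4°C → T = 0.1°C
T_parcel − T_env = 7.9 − 0.1 = +7.8°C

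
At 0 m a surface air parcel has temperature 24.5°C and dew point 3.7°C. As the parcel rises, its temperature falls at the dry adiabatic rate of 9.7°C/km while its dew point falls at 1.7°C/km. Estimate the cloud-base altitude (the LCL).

2600 m

T and T_d converge at 9.7 − 1.7 = 8°C per km
Height above start = (24.5 − 3.7) / 8 = 2.6 km
LCL altitude = 0 m + 2600 m = 2600 m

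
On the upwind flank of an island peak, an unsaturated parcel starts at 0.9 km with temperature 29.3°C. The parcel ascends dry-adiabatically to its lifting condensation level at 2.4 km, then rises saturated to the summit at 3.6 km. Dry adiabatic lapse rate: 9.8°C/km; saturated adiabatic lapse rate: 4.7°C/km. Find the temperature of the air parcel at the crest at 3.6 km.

Dry to 2400 m: -9.8 × 1.5 km = -14.7°C, so T = 14.6°C.
Saturated to 3600 m: -4.7 × 1.2 km = -5.64°C, so T = 8.96°C.

8.96°C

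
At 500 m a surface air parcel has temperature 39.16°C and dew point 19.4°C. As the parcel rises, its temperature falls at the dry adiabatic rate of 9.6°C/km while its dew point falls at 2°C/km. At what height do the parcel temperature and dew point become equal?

3100 m

T and T_d converge at 9.6 − 2 = 7.6°C per km
Height above start = (39.16 − 19.4) / 7.6 = 2.6 km
LCL altitude = 500 m + 2600 m = 3100 m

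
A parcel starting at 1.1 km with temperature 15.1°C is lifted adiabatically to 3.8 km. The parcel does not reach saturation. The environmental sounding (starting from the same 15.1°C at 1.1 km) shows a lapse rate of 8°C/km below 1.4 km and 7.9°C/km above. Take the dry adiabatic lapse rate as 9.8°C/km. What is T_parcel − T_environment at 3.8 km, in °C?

Parcel:
  1100 → 3800 m (dry, 9.8°C/km): ΔT = -9.8 × 2.7 = -26.46°C → T = -11.36°C
Environment:
  1100 → 1400 m (environment, lower layer, 8°C/km): ΔT = -8 × 0.3 = -2.4°C → T = 12.7°C
  1400 → 3800 m (environment, upper layer, 7.9°C/km): ΔT = -7.9 × 2.4 = -18.96°C → T = -6.26°C
T_parcel − T_env = -11.36 − (-6.26) = -5.1°C

-5.1°C (parcel cooler than environment)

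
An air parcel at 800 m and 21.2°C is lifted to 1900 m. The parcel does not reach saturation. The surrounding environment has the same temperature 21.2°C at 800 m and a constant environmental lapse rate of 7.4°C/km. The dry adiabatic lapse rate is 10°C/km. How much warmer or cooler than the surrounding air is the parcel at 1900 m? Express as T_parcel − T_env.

Parcel:
  From 800 m to 1900 m (dry): cools by 10 × 1.1 = 11°C, giving 10.2°C.
Environment:
  From 800 m to 1900 m (environment): cools by 7.4 × 1.1 = 8.14°C, giving 13.06°C.
T_parcel − T_env = 10.2 − 13.06 = -2.86°C

-2.86°C (parcel cooler than environment)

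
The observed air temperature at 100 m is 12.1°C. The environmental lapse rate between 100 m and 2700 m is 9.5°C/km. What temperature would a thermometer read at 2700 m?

100 → 2700 m (environmental, 9.5°C/km): ΔT = -9.5 × 2.6 = -24.7°C → T = -12.6°C

-12.6°C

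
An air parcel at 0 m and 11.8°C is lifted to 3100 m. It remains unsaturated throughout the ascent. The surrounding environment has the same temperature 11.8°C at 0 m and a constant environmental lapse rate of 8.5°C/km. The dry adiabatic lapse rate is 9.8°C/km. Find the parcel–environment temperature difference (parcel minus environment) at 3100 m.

Parcel:
  0–3100 m, dry: Δz = 3.1 km ⇒ ΔT = -30.38°C; T = -18.58°C
Environment:
  0–3100 m, environment: Δz = 3.1 km ⇒ ΔT = -26.35°C; T = -14.55°C
T_parcel − T_env = -18.58 − (-14.55) = -4.03°C

-4.03°C (parcel cooler than environment)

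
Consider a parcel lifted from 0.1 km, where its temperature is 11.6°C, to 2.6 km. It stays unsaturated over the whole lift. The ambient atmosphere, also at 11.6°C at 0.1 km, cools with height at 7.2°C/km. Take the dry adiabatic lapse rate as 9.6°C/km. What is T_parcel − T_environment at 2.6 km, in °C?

Parcel:
  From 100 m to 2600 m (dry): cools by 9.6 × 2.5 = 24°C, giving -12.4°C.
Environment:
  From 100 m to 2600 m (environment): cools by 7.2 × 2.5 = 18°C, giving -6.4°C.
T_parcel − T_env = -12.4 − (-6.4) = -6°C

-6°C (parcel cooler than environment)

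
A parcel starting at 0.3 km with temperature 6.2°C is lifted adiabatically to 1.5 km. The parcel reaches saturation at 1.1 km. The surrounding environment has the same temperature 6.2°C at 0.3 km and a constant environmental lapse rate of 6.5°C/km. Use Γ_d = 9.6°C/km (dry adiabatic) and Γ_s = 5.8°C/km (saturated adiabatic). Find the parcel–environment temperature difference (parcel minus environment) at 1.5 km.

-2.2°C (parcel cooler than environment)

Parcel:
  300–1100 m, dry: Δz = 0.8 km ⇒ ΔT = -7.68°C; T = -1.48°C
  1100–1500 m, saturated: Δz = 0.4 km ⇒ ΔT = -2.32°C; T = -3.8°C
Environment:
  300–1500 m, environment: Δz = 1.2 km ⇒ ΔT = -7.8°C; T = -1.6°C
T_parcel − T_env = -3.8 − (-1.6) = -2.2°C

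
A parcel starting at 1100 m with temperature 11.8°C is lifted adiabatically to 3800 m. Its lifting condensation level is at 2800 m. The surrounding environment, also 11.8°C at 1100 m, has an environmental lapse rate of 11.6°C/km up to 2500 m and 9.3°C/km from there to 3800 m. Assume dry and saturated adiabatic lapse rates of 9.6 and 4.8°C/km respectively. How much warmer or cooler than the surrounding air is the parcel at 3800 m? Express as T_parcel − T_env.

Parcel:
  1100 → 2800 m (dry, 9.6°C/km): ΔT = -9.6 × 1.7 = -16.32°C → T = -4.52°C
  2800 → 3800 m (saturated, 4.8°C/km): ΔT = -4.8 × 1 = -4.8°C → T = -9.32°C
Environment:
  1100 → 2500 m (environment, lower layer, 11.6°C/km): ΔT = -11.6 × 1.4 = -16.24°C → T = -4.44°C
  2500 → 3800 m (environment, upper layer, 9.3°C/km): ΔT = -9.3 × 1.3 = -12.09°C → T = -16.53°C
T_parcel − T_env = -9.32 − (-16.53) = +7.21°C

+7.21°C (parcel warmer than environment)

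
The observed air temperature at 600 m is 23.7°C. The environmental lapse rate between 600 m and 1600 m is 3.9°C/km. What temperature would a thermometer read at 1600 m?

Environmental to 1600 m: -3.9 × 1 km = -3.9°C, so T = 19.8°C.

19.8°C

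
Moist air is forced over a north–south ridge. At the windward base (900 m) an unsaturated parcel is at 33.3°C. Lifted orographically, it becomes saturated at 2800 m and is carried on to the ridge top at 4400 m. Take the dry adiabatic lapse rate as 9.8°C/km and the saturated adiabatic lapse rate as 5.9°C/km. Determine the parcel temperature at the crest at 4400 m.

5.24°C

From 900 m to 2800 m (dry): cools by 9.8 × 1.9 = 18.62°C, giving 14.68°C.
From 2800 m to 4400 m (saturated): cools by 5.9 × 1.6 = 9.44°C, giving 5.24°C.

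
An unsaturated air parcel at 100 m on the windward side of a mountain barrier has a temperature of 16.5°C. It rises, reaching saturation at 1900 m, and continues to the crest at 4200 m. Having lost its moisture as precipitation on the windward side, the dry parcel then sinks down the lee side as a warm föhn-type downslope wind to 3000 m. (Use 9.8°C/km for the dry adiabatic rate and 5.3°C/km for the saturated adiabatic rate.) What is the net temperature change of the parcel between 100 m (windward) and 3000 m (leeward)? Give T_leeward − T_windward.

100 → 1900 m (dry, 9.8°C/km): ΔT = -9.8 × 1.8 = -17.64°C → T = -1.14°C
1900 → 4200 m (saturated, 5.3°C/km): ΔT = -5.3 × 2.3 = -12.19°C → T = -13.33°C
4200 → 3000 m (dry descent, 9.8°C/km): ΔT = +9.8 × 1.2 = +11.76°C → T = -1.57°C
Net change vs windward start: -1.57 − 16.5 = -18.07°C

-18.07°C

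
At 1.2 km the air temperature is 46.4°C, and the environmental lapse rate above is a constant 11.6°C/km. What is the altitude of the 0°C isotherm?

5.2 km

Height above start = (46.4 − 0) / 11.6 = 4 km
Altitude = 1200 m + 4000 m = 5200 m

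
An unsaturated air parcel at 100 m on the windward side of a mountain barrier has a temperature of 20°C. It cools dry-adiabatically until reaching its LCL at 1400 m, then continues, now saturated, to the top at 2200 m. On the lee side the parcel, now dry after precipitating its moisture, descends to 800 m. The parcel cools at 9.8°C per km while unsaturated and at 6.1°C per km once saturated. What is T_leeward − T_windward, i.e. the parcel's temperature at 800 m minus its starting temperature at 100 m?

Dry to 1400 m: -9.8 × 1.3 km = -12.74°C, so T = 7.26°C.
Saturated to 2200 m: -6.1 × 0.8 km = -4.88°C, so T = 2.38°C.
Dry descent to 800 m: +9.8 × 1.4 km = +13.72°C, so T = 16.1°C.
Net change vs windward start: 16.1 − 20 = -3.9°C

-3.9°C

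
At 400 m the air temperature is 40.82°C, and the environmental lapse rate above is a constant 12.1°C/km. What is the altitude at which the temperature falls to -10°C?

4600 m

Height above start = (40.82 − (-10)) / 12.1 = 4.2 km
Altitude = 400 m + 4200 m = 4600 m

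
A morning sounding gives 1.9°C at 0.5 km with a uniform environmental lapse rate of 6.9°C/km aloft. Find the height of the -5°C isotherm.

1.5 km

Height above start = (1.9 − (-5)) / 6.9 = 1 km
Altitude = 500 m + 1000 m = 1500 m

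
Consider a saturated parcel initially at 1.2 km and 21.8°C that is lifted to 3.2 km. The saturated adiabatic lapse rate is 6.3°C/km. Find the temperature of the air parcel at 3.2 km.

1200 → 3200 m (saturated adiabatic, 6.3°C/km): ΔT = -6.3 × 2 = -12.6°C → T = 9.2°C

9.2°C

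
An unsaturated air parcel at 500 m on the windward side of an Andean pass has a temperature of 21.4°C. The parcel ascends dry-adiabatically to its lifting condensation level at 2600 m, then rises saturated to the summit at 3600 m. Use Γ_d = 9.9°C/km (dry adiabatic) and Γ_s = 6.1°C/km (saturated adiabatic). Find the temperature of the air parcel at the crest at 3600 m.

-5.49°C

Dry to 2600 m: -9.9 × 2.1 km = -20.79°C, so T = 0.61°C.
Saturated to 3600 m: -6.1 × 1 km = -6.1°C, so T = -5.49°C.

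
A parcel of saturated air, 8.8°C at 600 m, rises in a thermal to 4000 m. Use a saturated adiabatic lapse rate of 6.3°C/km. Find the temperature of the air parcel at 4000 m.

-12.62°C

From 600 m to 4000 m (saturated adiabatic): cools by 6.3 × 3.4 = 21.42°C, giving -12.62°C.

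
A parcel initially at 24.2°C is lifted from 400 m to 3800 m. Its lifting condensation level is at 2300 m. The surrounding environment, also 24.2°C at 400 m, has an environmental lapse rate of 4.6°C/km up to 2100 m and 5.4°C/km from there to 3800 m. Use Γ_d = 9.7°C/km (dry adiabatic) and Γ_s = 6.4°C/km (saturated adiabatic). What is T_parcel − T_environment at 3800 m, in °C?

-11.03°C (parcel cooler than environment)

Parcel:
  400 → 2300 m (dry, 9.7°C/km): ΔT = -9.7 × 1.9 = -18.43°C → T = 5.77°C
  2300 → 3800 m (saturated, 6.4°C/km): ΔT = -6.4 × 1.5 = -9.6°C → T = -3.83°C
Environment:
  400 → 2100 m (environment, lower layer, 4.6°C/km): ΔT = -4.6 × 1.7 = -7.82°C → T = 16.38°C
  2100 → 3800 m (environment, upper layer, 5.4°C/km): ΔT = -5.4 × 1.7 = -9.18°C → T = 7.2°C
T_parcel − T_env = -3.83 − 7.2 = -11.03°C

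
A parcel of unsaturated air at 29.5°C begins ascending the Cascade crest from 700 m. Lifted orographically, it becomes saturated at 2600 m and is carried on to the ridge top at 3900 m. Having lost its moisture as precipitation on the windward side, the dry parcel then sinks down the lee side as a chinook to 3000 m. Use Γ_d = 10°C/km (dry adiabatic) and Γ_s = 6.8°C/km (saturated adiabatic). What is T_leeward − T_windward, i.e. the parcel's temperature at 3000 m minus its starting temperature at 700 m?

-18.84°C

Dry to 2600 m: -10 × 1.9 km = -19°C, so T = 10.5°C.
Saturated to 3900 m: -6.8 × 1.3 km = -8.84°C, so T = 1.66°C.
Dry descent to 3000 m: +10 × 0.9 km = +9°C, so T = 10.66°C.
Net change vs windward start: 10.66 − 29.5 = -18.84°C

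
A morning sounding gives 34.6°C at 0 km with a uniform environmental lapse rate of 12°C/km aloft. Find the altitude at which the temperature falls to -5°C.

3.3 km

Height above start = (34.6 − (-5)) / 12 = 3.3 km
Altitude = 0 m + 3300 m = 3300 m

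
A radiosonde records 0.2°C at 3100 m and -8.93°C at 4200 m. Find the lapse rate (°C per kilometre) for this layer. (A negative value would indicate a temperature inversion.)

8.3°C/km

Γ = −ΔT/Δz = (0.2 − (-8.93)) / (4200 − 3100) m
  = 9.13°C / 1.1 km = 8.3°C/km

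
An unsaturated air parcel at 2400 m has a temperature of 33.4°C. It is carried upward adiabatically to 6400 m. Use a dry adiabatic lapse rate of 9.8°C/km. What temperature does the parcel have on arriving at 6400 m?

-5.8°C

Dry adiabatic to 6400 m: -9.8 × 4 km = -39.2°C, so T = -5.8°C.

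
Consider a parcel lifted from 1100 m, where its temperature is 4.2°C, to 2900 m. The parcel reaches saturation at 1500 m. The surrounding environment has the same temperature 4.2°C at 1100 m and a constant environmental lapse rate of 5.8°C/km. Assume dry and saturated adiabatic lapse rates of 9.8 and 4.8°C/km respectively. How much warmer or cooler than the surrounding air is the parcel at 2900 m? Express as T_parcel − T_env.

-0.2°C (parcel cooler than environment)

Parcel:
  Dry to 1500 m: -9.8 × 0.4 km = -3.92°C, so T = 0.28°C.
  Saturated to 2900 m: -4.8 × 1.4 km = -6.72°C, so T = -6.44°C.
Environment:
  Environment to 2900 m: -5.8 × 1.8 km = -10.44°C, so T = -6.24°C.
T_parcel − T_env = -6.44 − (-6.24) = -0.2°C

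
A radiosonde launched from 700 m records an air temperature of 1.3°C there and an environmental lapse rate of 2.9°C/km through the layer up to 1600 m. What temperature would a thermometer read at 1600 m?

700–1600 m, environmental: Δz = 0.9 km ⇒ ΔT = -2.61°C; T = -1.31°C

-1.31°C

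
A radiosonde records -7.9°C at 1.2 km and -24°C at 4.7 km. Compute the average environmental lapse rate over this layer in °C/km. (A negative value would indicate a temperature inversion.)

Γ = −ΔT/Δz = (-7.9 − (-24)) / (4700 − 1200) m
  = 16.1°C / 3.5 km = 4.6°C/km

4.6°C/km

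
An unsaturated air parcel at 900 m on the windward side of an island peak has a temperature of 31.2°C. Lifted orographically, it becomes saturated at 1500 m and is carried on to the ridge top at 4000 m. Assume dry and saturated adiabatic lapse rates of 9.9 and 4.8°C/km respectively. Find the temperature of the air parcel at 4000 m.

13.26°C

900–1500 m, dry: Δz = 0.6 km ⇒ ΔT = -5.94°C; T = 25.26°C
1500–4000 m, saturated: Δz = 2.5 km ⇒ ΔT = -12°C; T = 13.26°C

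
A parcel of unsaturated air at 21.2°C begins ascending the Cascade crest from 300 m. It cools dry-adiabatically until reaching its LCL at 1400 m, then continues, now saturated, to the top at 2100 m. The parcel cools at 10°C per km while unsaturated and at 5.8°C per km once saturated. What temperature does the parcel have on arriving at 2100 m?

6.14°C

From 300 m to 1400 m (dry): cools by 10 × 1.1 = 11°C, giving 10.2°C.
From 1400 m to 2100 m (saturated): cools by 5.8 × 0.7 = 4.06°C, giving 6.14°C.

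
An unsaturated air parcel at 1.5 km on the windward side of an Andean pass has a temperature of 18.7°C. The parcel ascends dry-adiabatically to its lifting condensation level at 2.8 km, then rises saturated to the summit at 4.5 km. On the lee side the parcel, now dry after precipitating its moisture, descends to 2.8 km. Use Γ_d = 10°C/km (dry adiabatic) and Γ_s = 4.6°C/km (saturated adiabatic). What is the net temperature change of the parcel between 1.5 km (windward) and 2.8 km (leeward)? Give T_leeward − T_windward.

1500 → 2800 m (dry, 10°C/km): ΔT = -10 × 1.3 = -13°C → T = 5.7°C
2800 → 4500 m (saturated, 4.6°C/km): ΔT = -4.6 × 1.7 = -7.82°C → T = -2.12°C
4500 → 2800 m (dry descent, 10°C/km): ΔT = +10 × 1.7 = +17°C → T = 14.88°C
Net change vs windward start: 14.88 − 18.7 = -3.82°C

-3.82°C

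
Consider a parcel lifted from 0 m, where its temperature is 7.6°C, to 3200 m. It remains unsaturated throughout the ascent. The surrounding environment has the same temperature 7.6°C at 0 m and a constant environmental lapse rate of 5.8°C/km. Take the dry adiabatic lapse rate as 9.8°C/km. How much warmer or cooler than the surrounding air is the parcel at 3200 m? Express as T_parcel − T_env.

-12.8°C (parcel cooler than environment)

Parcel:
  0 → 3200 m (dry, 9.8°C/km): ΔT = -9.8 × 3.2 = -31.36°C → T = -23.76°C
Environment:
  0 → 3200 m (environment, 5.8°C/km): ΔT = -5.8 × 3.2 = -18.56°C → T = -10.96°C
T_parcel − T_env = -23.76 − (-10.96) = -12.8°C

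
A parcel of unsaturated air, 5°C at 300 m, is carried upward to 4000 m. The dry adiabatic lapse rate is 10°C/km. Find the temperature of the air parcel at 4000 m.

-32°C

Dry adiabatic to 4000 m: -10 × 3.7 km = -37°C, so T = -32°C.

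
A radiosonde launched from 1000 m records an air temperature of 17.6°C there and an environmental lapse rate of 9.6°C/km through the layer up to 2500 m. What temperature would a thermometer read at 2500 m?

3.2°C

From 1000 m to 2500 m (environmental): cools by 9.6 × 1.5 = 14.4°C, giving 3.2°C.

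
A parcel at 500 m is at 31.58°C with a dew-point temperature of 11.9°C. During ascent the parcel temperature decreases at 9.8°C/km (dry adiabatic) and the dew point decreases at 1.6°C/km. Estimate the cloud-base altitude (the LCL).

T and T_d converge at 9.8 − 1.6 = 8.2°C per km
Height above start = (31.58 − 11.9) / 8.2 = 2.4 km
LCL altitude = 500 m + 2400 m = 2900 m

2900 m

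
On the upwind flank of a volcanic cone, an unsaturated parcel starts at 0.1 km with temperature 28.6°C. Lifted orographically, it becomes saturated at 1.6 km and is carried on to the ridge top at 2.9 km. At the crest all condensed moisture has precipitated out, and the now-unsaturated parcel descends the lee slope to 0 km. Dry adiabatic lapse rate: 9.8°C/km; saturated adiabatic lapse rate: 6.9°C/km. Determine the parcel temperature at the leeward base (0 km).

100 → 1600 m (dry, 9.8°C/km): ΔT = -9.8 × 1.5 = -14.7°C → T = 13.9°C
1600 → 2900 m (saturated, 6.9°C/km): ΔT = -6.9 × 1.3 = -8.97°C → T = 4.93°C
2900 → 0 m (dry descent, 9.8°C/km): ΔT = +9.8 × 2.9 = +28.42°C → T = 33.35°C

33.35°C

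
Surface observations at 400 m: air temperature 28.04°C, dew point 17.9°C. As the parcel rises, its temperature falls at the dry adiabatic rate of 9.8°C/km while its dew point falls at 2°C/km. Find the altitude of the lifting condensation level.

1700 m

T and T_d converge at 9.8 − 2 = 7.8°C per km
Height above start = (28.04 − 17.9) / 7.8 = 1.3 km
LCL altitude = 400 m + 1300 m = 1700 m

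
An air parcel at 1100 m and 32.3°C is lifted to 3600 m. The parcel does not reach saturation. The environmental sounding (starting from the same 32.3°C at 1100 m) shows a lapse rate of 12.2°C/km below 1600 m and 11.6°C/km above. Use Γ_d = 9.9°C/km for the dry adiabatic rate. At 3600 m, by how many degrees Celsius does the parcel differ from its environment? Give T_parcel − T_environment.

+4.55°C (parcel warmer than environment)

Parcel:
  Dry to 3600 m: -9.9 × 2.5 km = -24.75°C, so T = 7.55°C.
Environment:
  Environment, lower layer to 1600 m: -12.2 × 0.5 km = -6.1°C, so T = 26.2°C.
  Environment, upper layer to 3600 m: -11.6 × 2 km = -23.2°C, so T = 3°C.
T_parcel − T_env = 7.55 − 3 = +4.55°C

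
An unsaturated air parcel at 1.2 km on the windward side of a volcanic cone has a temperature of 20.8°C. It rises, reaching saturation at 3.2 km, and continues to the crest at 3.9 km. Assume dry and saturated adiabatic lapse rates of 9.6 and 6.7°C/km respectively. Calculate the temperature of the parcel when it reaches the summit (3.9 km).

-3.09°C

Dry to 3200 m: -9.6 × 2 km = -19.2°C, so T = 1.6°C.
Saturated to 3900 m: -6.7 × 0.7 km = -4.69°C, so T = -3.09°C.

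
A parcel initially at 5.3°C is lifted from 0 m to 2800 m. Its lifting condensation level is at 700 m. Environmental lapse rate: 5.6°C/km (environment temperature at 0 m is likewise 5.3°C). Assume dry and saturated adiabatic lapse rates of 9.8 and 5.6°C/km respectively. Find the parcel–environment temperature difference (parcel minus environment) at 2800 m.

Parcel:
  0 → 700 m (dry, 9.8°C/km): ΔT = -9.8 × 0.7 = -6.86°C → T = -1.56°C
  700 → 2800 m (saturated, 5.6°C/km): ΔT = -5.6 × 2.1 = -11.76°C → T = -13.32°C
Environment:
  0 → 2800 m (environment, 5.6°C/km): ΔT = -5.6 × 2.8 = -15.68°C → T = -10.38°C
T_parcel − T_env = -13.32 − (-10.38) = -2.94°C

-2.94°C (parcel cooler than environment)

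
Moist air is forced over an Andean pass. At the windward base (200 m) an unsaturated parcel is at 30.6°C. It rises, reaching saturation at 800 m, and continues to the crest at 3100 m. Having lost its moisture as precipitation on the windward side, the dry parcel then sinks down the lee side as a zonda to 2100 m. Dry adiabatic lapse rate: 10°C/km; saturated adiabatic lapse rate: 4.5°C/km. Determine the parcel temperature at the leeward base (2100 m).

200–800 m, dry: Δz = 0.6 km ⇒ ΔT = -6°C; T = 24.6°C
800–3100 m, saturated: Δz = 2.3 km ⇒ ΔT = -10.35°C; T = 14.25°C
3100–2100 m, dry descent: Δz = 1 km ⇒ ΔT = +10°C; T = 24.25°C

24.25°C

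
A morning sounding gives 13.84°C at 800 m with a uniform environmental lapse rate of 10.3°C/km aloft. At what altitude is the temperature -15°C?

Height above start = (13.84 − (-15)) / 10.3 = 2.8 km
Altitude = 800 m + 2800 m = 3600 m

3600 m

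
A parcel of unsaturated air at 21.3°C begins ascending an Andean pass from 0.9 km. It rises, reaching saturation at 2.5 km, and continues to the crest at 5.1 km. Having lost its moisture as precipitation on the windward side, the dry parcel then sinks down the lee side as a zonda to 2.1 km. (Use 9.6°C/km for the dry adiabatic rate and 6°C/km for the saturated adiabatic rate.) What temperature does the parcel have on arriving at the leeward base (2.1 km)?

19.14°C

From 900 m to 2500 m (dry): cools by 9.6 × 1.6 = 15.36°C, giving 5.94°C.
From 2500 m to 5100 m (saturated): cools by 6 × 2.6 = 15.6°C, giving -9.66°C.
From 5100 m to 2100 m (dry descent): warms by 9.6 × 3 = 28.8°C, giving 19.14°C.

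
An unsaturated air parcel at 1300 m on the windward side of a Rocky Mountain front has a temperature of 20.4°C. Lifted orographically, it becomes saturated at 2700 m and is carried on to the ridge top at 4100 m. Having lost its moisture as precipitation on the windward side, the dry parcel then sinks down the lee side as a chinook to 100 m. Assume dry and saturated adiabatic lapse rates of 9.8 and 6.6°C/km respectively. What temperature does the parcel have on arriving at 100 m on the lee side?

36.64°C

From 1300 m to 2700 m (dry): cools by 9.8 × 1.4 = 13.72°C, giving 6.68°C.
From 2700 m to 4100 m (saturated): cools by 6.6 × 1.4 = 9.24°C, giving -2.56°C.
From 4100 m to 100 m (dry descent): warms by 9.8 × 4 = 39.2°C, giving 36.64°C.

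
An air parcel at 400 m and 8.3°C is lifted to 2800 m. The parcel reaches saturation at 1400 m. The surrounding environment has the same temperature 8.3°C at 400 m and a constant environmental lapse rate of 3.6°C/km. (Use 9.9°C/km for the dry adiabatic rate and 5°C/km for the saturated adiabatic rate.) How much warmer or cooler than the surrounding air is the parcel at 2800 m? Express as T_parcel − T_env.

-8.26°C (parcel cooler than environment)

Parcel:
  400 → 1400 m (dry, 9.9°C/km): ΔT = -9.9 × 1 = -9.9°C → T = -1.6°C
  1400 → 2800 m (saturated, 5°C/km): ΔT = -5 × 1.4 = -7°C → T = -8.6°C
Environment:
  400 → 2800 m (environment, 3.6°C/km): ΔT = -3.6 × 2.4 = -8.64°C → T = -0.34°C
T_parcel − T_env = -8.6 − (-0.34) = -8.26°C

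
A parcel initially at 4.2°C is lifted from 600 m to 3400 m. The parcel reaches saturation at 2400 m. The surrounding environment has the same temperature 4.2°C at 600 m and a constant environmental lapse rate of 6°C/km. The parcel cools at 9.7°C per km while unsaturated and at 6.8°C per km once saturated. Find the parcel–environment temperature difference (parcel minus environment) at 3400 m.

Parcel:
  600 → 2400 m (dry, 9.7°C/km): ΔT = -9.7 × 1.8 = -17.46°C → T = -13.26°C
  2400 → 3400 m (saturated, 6.8°C/km): ΔT = -6.8 × 1 = -6.8°C → T = -20.06°C
Environment:
  600 → 3400 m (environment, 6°C/km): ΔT = -6 × 2.8 = -16.8°C → T = -12.6°C
T_parcel − T_env = -20.06 − (-12.6) = -7.46°C

-7.46°C (parcel cooler than environment)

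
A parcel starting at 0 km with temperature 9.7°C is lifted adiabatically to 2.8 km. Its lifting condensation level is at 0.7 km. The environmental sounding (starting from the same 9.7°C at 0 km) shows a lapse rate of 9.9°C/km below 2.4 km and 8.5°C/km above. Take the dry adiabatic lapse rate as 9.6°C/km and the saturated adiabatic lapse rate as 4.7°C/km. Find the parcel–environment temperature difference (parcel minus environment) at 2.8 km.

+10.57°C (parcel warmer than environment)

Parcel:
  Dry to 700 m: -9.6 × 0.7 km = -6.72°C, so T = 2.98°C.
  Saturated to 2800 m: -4.7 × 2.1 km = -9.87°C, so T = -6.89°C.
Environment:
  Environment, lower layer to 2400 m: -9.9 × 2.4 km = -23.76°C, so T = -14.06°C.
  Environment, upper layer to 2800 m: -8.5 × 0.4 km = -3.4°C, so T = -17.46°C.
T_parcel − T_env = -6.89 − (-17.46) = +10.57°C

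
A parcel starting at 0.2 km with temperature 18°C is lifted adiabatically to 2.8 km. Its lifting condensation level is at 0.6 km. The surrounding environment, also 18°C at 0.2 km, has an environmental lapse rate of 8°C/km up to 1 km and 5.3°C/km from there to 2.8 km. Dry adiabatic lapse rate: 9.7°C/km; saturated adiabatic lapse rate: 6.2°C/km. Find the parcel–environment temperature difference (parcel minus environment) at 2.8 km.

-1.58°C (parcel cooler than environment)

Parcel:
  200 → 600 m (dry, 9.7°C/km): ΔT = -9.7 × 0.4 = -3.88°C → T = 14.12°C
  600 → 2800 m (saturated, 6.2°C/km): ΔT = -6.2 × 2.2 = -13.64°C → T = 0.48°C
Environment:
  200 → 1000 m (environment, lower layer, 8°C/km): ΔT = -8 × 0.8 = -6.4°C → T = 11.6°C
  1000 → 2800 m (environment, upper layer, 5.3°C/km): ΔT = -5.3 × 1.8 = -9.54°C → T = 2.06°C
T_parcel − T_env = 0.48 − 2.06 = -1.58°C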